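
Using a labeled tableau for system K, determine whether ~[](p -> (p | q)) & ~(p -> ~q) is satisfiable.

Unsatisfiable (every branch closes)

1. ~[](p -> (p | q)) & ~(p -> ~q), 0
2. ~[](p -> (p | q)), 0
3. ~(p -> ~q), 0
4. p, 0
5. q, 0
6. ~(p -> (p | q)), 1
7. p, 1
8. ~(p | q), 1
9. ~p, 1
10. ~q, 1
Accessibility: 0R1
Branch closes: p and ~p both at 1.
All branches of the tableau close; one closing branch shown above.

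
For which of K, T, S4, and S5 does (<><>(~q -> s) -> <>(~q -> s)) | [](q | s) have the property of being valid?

S4-tableau for the negation ~((<><>(~q -> s) -> <>(~q -> s)) | [](q | s)):
1. ~((<><>(~q -> s) -> <>(~q -> s)) | [](q | s)), 0
2. ~(<><>(~q -> s) -> <>(~q -> s)), 0   [~|-rule on 1]
3. ~[](q | s), 0   [~|-rule on 1]
4. <><>(~q -> s), 0   [~->-rule on 2]
5. ~<>(~q -> s), 0   [~->-rule on 2]
6. ~(~q -> s), 0   [~<>-rule on 5 via 0R0]
7. ~q, 0   [~->-rule on 6]
8. ~s, 0   [~->-rule on 6]
9. ~(q | s), 1   [~[]-rule on 3: fresh world 1, 0R1]
10. ~q, 1   [~|-rule on 9]
11. ~s, 1   [~|-rule on 9]
12. ~(~q -> s), 1   [~<>-rule on 5 via 0R1]
13. <>(~q -> s), 2   [<>-rule on 4: fresh world 2, 0R2]
14. ~(~q -> s), 2   [~<>-rule on 5 via 0R2]
15. ~q, 2   [~->-rule on 14]
16. ~s, 2   [~->-rule on 14]
17. ~q -> s, 3   [<>-rule on 13: fresh world 3, 2R3]
18. ~(~q -> s), 3   [~<>-rule on 5 via 0R3]
19. ~q, 3   [~->-rule on 18]
20. ~s, 3   [~->-rule on 18]
21. s, 3   [->-rule on 17 (branches; this branch)]
Accessibility: 0R0, 0R1, 0R2, 0R3, 1R1, 2R2, 2R3, 3R3
Branch closes: s and ~s both at 3.
Every branch closes (one shown): valid in S4, hence also in S5 (every theorem of S4 is a theorem of S5).
T-tableau for the negation ~((<><>(~q -> s) -> <>(~q -> s)) | [](q | s)):
1. ~((<><>(~q -> s) -> <>(~q -> s)) | [](q | s)), 0
2. ~(<><>(~q -> s) -> <>(~q -> s)), 0   [~|-rule on 1]
3. ~[](q | s), 0   [~|-rule on 1]
4. <><>(~q -> s), 0   [~->-rule on 2]
5. ~<>(~q -> s), 0   [~->-rule on 2]
6. ~(~q -> s), 0   [~<>-rule on 5 via 0R0]
7. ~q, 0   [~->-rule on 6]
8. ~s, 0   [~->-rule on 6]
9. ~(q | s), 1   [~[]-rule on 3: fresh world 1, 0R1]
10. ~q, 1   [~|-rule on 9]
11. ~s, 1   [~|-rule on 9]
12. ~(~q -> s), 1   [~<>-rule on 5 via 0R1]
13. <>(~q -> s), 2   [<>-rule on 4: fresh world 2, 0R2]
14. ~(~q -> s), 2   [~<>-rule on 5 via 0R2]
15. ~q, 2   [~->-rule on 14]
16. ~s, 2   [~->-rule on 14]
17. ~q -> s, 3   [<>-rule on 13: fresh world 3, 2R3]
18. s, 3   [->-rule on 17 (branches; this branch)]
Accessibility: 0R0, 0R1, 0R2, 1R1, 2R2, 2R3, 3R3
Complete open branch: countermodel on a T-frame, so not valid in T, nor in K (the same frame is also a K-frame).

S4, S5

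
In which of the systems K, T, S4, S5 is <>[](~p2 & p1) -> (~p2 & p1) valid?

S4-tableau for the negation ~(<>[](~p2 & p1) -> (~p2 & p1)):
1. ~(<>[](~p2 & p1) -> (~p2 & p1)), w0
2. <>[](~p2 & p1), w0   [~->-rule on 1]
3. ~(~p2 & p1), w0   [~->-rule on 1]
4. ~p1, w0   [~&-rule on 3 (branches; this branch)]
5. [](~p2 & p1), w1   [<>-rule on 2: fresh world w1, w0Rw1]
6. ~p2 & p1, w1   [[]-rule on 5 via w1Rw1]
7. ~p2, w1   [&-rule on 6]
8. p1, w1   [&-rule on 6]
Accessibility: w0Rw0, w0Rw1, w1Rw1
Complete open branch: countermodel on an S4-frame, so not valid in S4, nor in K, T (the same frame is also a K-frame and a T-frame).
S5-tableau for the negation ~(<>[](~p2 & p1) -> (~p2 & p1)):
1. ~(<>[](~p2 & p1) -> (~p2 & p1)), w0
2. <>[](~p2 & p1), w0   [~->-rule on 1]
3. ~(~p2 & p1), w0   [~->-rule on 1]
4. ~p1, w0   [~&-rule on 3 (branches; this branch)]
5. [](~p2 & p1), w1   [<>-rule on 2: fresh world w1, w0Rw1]
6. ~p2 & p1, w0   [[]-rule on 5 via w1Rw0]
7. ~p2, w0   [&-rule on 6]
8. p1, w0   [&-rule on 6]
Accessibility: w0Rw0, w0Rw1, w1Rw0, w1Rw1
Branch closes: p1 and ~p1 both at w0.
Every branch closes (one shown): valid in S5.

S5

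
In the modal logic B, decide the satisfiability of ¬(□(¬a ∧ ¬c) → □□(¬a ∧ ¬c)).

1. ¬(□(¬a ∧ ¬c) → □□(¬a ∧ ¬c)), 0
2. □(¬a ∧ ¬c), 0   [¬→-rule on 1]
3. ¬□□(¬a ∧ ¬c), 0   [¬→-rule on 1]
4. ¬a ∧ ¬c, 0   [□-rule on 2 via 0R0]
5. ¬a, 0   [∧-rule on 4]
6. ¬c, 0   [∧-rule on 4]
7. ¬□(¬a ∧ ¬c), 1   [¬□-rule on 3: fresh world 1, 0R1]
8. ¬a ∧ ¬c, 1   [□-rule on 2 via 0R1]
9. ¬a, 1   [∧-rule on 8]
10. ¬c, 1   [∧-rule on 8]
11. ¬(¬a ∧ ¬c), 2   [¬□-rule on 7: fresh world 2, 1R2]
12. c, 2   [¬∧-rule on 11 (branches; this branch)]
Accessibility: 0R0, 0R1, 1R0, 1R1, 1R2, 2R1, 2R2

Satisfiable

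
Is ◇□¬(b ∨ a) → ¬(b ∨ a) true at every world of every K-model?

Tableau for the negation ¬(◇□¬(b ∨ a) → ¬(b ∨ a)):
1. ¬(◇□¬(b ∨ a) → ¬(b ∨ a)), u
2. ◇□¬(b ∨ a), u   [¬→-rule on 1]
3. b ∨ a, u   [¬→-rule on 1]
4. a, u   [∨-rule on 3 (branches; this branch)]
5. □¬(b ∨ a), v   [◇-rule on 2: fresh world v, uRv]
Accessibility: uRv
The negation has an open branch (countermodel exists).

Invalid (countermodel exists)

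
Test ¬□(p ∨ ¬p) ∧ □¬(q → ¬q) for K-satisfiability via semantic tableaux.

1. ¬□(p ∨ ¬p) ∧ □¬(q → ¬q), w0
2. ¬□(p ∨ ¬p), w0
3. □¬(q → ¬q), w0
4. ¬(p ∨ ¬p), w1
5. ¬p, w1
6. p, w1
Accessibility: w0Rw1
Branch closes: p and ¬p both at w1.
Every branch closes; the branch above is one of them.

Unsatisfiable (every branch closes)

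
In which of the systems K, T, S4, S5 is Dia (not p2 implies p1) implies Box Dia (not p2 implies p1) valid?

S5

S5-tableau for the negation not (Dia (not p2 implies p1) implies Box Dia (not p2 implies p1)):
1. not (Dia (not p2 implies p1) implies Box Dia (not p2 implies p1)), u
2. Dia (not p2 implies p1), u   [neg-implies-rule on 1]
3. not Box Dia (not p2 implies p1), u   [neg-implies-rule on 1]
4. not p2 implies p1, v   [Dia-rule on 2: fresh world v, uRv]
5. p1, v   [implies-rule on 4 (branches; this branch)]
6. not Dia (not p2 implies p1), w   [neg-Box-rule on 3: fresh world w, uRw]
7. not (not p2 implies p1), u   [neg-Dia-rule on 6 via wRu]
8. not p2, u   [neg-implies-rule on 7]
9. not p1, u   [neg-implies-rule on 7]
10. not (not p2 implies p1), v   [neg-Dia-rule on 6 via wRv]
11. not p2, v   [neg-implies-rule on 10]
12. not p1, v   [neg-implies-rule on 10]
Accessibility: uRu, uRv, uRw, vRu, vRv, vRw, wRu, wRv, wRw
Branch closes: p1 and not p1 both at v.
Every branch closes (one shown): valid in S5.
S4-tableau for the negation not (Dia (not p2 implies p1) implies Box Dia (not p2 implies p1)):
1. not (Dia (not p2 implies p1) implies Box Dia (not p2 implies p1)), u
2. Dia (not p2 implies p1), u   [neg-implies-rule on 1]
3. not Box Dia (not p2 implies p1), u   [neg-implies-rule on 1]
4. not p2 implies p1, v   [Dia-rule on 2: fresh world v, uRv]
5. p1, v   [implies-rule on 4 (branches; this branch)]
6. not Dia (not p2 implies p1), w   [neg-Box-rule on 3: fresh world w, uRw]
7. not (not p2 implies p1), w   [neg-Dia-rule on 6 via wRw]
8. not p2, w   [neg-implies-rule on 7]
9. not p1, w   [neg-implies-rule on 7]
Accessibility: uRu, uRv, uRw, vRv, wRw
Complete open branch: countermodel on an S4-frame, so not valid in S4, nor in K, T (the same frame is also a K-frame and a T-frame).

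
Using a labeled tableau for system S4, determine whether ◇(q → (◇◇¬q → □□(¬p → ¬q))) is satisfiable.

Yes, satisfiable

1. ◇(q → (◇◇¬q → □□(¬p → ¬q))), u
2. q → (◇◇¬q → □□(¬p → ¬q)), v
3. ◇◇¬q → □□(¬p → ¬q), v
4. □□(¬p → ¬q), v
5. □(¬p → ¬q), v
6. ¬p → ¬q, v
7. ¬q, v
Accessibility: uRu, uRv, vRv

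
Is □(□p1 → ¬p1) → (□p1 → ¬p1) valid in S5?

Yes, valid

Tableau for the negation ¬(□(□p1 → ¬p1) → (□p1 → ¬p1)):
1. ¬(□(□p1 → ¬p1) → (□p1 → ¬p1)), u
2. □(□p1 → ¬p1), u
3. ¬(□p1 → ¬p1), u
4. □p1, u
5. p1, u
6. □p1 → ¬p1, u
7. ¬□p1, u
8. ¬p1, v
9. □p1 → ¬p1, v
10. p1, v
Accessibility: uRu, uRv, vRu, vRv
Branch closes: p1 and ¬p1 both at v.
All branches of the negation close; one closing branch shown above.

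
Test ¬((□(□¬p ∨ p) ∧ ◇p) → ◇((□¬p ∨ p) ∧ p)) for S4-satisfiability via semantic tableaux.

1. ¬((□(□¬p ∨ p) ∧ ◇p) → ◇((□¬p ∨ p) ∧ p)), 0
2. □(□¬p ∨ p) ∧ ◇p, 0   [¬→-rule on 1]
3. ¬◇((□¬p ∨ p) ∧ p), 0   [¬→-rule on 1]
4. □(□¬p ∨ p), 0   [∧-rule on 2]
5. ◇p, 0   [∧-rule on 2]
6. ¬((□¬p ∨ p) ∧ p), 0   [¬◇-rule on 3 via 0R0]
7. □¬p ∨ p, 0   [□-rule on 4 via 0R0]
8. ¬(□¬p ∨ p), 0   [¬∧-rule on 6 (branches; this branch)]
9. ¬□¬p, 0   [¬∨-rule on 8]
10. ¬p, 0   [¬∨-rule on 8]
11. □¬p, 0   [∨-rule on 7 (branches; this branch)]
12. p, 1   [◇-rule on 5: fresh world 1, 0R1]
13. ¬((□¬p ∨ p) ∧ p), 1   [¬◇-rule on 3 via 0R1]
14. □¬p ∨ p, 1   [□-rule on 4 via 0R1]
15. ¬p, 1   [□-rule on 11 via 0R1]
Accessibility: 0R0, 0R1, 1R1
Branch closes: p and ¬p both at 1.
(One branch shown.) All branches close.

No, unsatisfiable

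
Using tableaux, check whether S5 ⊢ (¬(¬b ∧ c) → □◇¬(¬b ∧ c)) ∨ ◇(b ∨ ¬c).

Tableau for the negation ¬((¬(¬b ∧ c) → □◇¬(¬b ∧ c)) ∨ ◇(b ∨ ¬c)):
1. ¬((¬(¬b ∧ c) → □◇¬(¬b ∧ c)) ∨ ◇(b ∨ ¬c)), u
2. ¬(¬(¬b ∧ c) → □◇¬(¬b ∧ c)), u
3. ¬◇(b ∨ ¬c), u
4. ¬(¬b ∧ c), u
5. ¬□◇¬(¬b ∧ c), u
6. ¬(b ∨ ¬c), u
7. ¬b, u
8. c, u
9. ¬c, u
Accessibility: uRu
Branch closes: c and ¬c both at u.
Every branch of the negation's tableau closes; the branch above is one of them.

Valid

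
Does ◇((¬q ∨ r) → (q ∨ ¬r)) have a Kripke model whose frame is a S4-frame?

1. ◇((¬q ∨ r) → (q ∨ ¬r)), u
2. (¬q ∨ r) → (q ∨ ¬r), v
3. q ∨ ¬r, v
4. ¬r, v
Accessibility: uRu, uRv, vRv

Satisfiable (open branch found)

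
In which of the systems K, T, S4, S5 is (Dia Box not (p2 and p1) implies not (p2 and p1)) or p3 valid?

S4-tableau for the negation not ((Dia Box not (p2 and p1) implies not (p2 and p1)) or p3):
1. not ((Dia Box not (p2 and p1) implies not (p2 and p1)) or p3), 0
2. not (Dia Box not (p2 and p1) implies not (p2 and p1)), 0
3. not p3, 0
4. Dia Box not (p2 and p1), 0
5. p2 and p1, 0
6. p2, 0
7. p1, 0
8. Box not (p2 and p1), 1
9. not (p2 and p1), 1
10. not p1, 1
Accessibility: 0R0, 0R1, 1R1
Complete open branch: countermodel on an S4-frame, so not valid in S4, nor in K, T (the same frame is also a K-frame and a T-frame).
S5-tableau for the negation not ((Dia Box not (p2 and p1) implies not (p2 and p1)) or p3):
1. not ((Dia Box not (p2 and p1) implies not (p2 and p1)) or p3), 0
2. not (Dia Box not (p2 and p1) implies not (p2 and p1)), 0
3. not p3, 0
4. Dia Box not (p2 and p1), 0
5. p2 and p1, 0
6. p2, 0
7. p1, 0
8. Box not (p2 and p1), 1
9. not (p2 and p1), 0
10. not (p2 and p1), 1
11. not p1, 0
Accessibility: 0R0, 0R1, 1R0, 1R1
Branch closes: p1 and not p1 both at 0.
Every branch closes (one shown): valid in S5.

S5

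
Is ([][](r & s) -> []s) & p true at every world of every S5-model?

Tableau for the negation ~(([][](r & s) -> []s) & p):
1. ~(([][](r & s) -> []s) & p), 0
2. ~p, 0
Accessibility: 0R0
The negation has an open branch (countermodel exists).

Not valid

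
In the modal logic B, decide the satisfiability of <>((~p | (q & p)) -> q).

Satisfiable

1. <>((~p | (q & p)) -> q), 0
2. (~p | (q & p)) -> q, 1
3. q, 1
Accessibility: 0R0, 0R1, 1R0, 1R1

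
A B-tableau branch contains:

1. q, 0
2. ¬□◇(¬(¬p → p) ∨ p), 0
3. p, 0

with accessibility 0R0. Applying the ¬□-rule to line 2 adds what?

a fresh world 1 with 0R1, and ¬◇(¬(¬p → p) ∨ p) at 1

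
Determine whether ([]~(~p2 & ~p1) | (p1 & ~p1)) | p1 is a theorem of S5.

Tableau for the negation ~(([]~(~p2 & ~p1) | (p1 & ~p1)) | p1):
1. ~(([]~(~p2 & ~p1) | (p1 & ~p1)) | p1), 0
2. ~([]~(~p2 & ~p1) | (p1 & ~p1)), 0
3. ~p1, 0
4. ~[]~(~p2 & ~p1), 0
5. ~(p1 & ~p1), 0
6. ~p2 & ~p1, 1
7. ~p2, 1
8. ~p1, 1
Accessibility: 0R0, 0R1, 1R0, 1R1
The negation has an open branch (countermodel exists).

Invalid (countermodel exists)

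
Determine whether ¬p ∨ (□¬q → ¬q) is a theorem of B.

Tableau for the negation ¬(¬p ∨ (□¬q → ¬q)):
1. ¬(¬p ∨ (□¬q → ¬q)), w0
2. p, w0
3. ¬(□¬q → ¬q), w0
4. □¬q, w0
5. q, w0
6. ¬q, w0
Accessibility: w0Rw0
Branch closes: q and ¬q both at w0.
Every branch of the negation's tableau closes; the branch above is one of them.

Valid in B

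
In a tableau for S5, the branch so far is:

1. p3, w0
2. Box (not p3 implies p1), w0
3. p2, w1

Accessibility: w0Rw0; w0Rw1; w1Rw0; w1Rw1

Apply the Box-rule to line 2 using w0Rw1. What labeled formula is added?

not p3 implies p1, w1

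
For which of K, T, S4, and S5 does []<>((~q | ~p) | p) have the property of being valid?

T, S4, S5

K-tableau for the negation ~[]<>((~q | ~p) | p):
1. ~[]<>((~q | ~p) | p), u
2. ~<>((~q | ~p) | p), v
Accessibility: uRv
Complete open branch: countermodel on a K-frame, so not valid in K.
T-tableau for the negation ~[]<>((~q | ~p) | p):
1. ~[]<>((~q | ~p) | p), u
2. ~<>((~q | ~p) | p), v
3. ~((~q | ~p) | p), v
4. ~(~q | ~p), v
5. ~p, v
6. q, v
7. p, v
Accessibility: uRu, uRv, vRv
Branch closes: p and ~p both at v.
Every branch closes (one shown): valid in T, hence also in S4, S5 (every theorem of T is a theorem of S4 and S5).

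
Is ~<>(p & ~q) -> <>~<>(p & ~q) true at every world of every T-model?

Tableau for the negation ~(~<>(p & ~q) -> <>~<>(p & ~q)):
1. ~(~<>(p & ~q) -> <>~<>(p & ~q)), u
2. ~<>(p & ~q), u
3. ~<>~<>(p & ~q), u
4. ~(p & ~q), u
5. <>(p & ~q), u
6. q, u
7. p & ~q, v
8. p, v
9. ~q, v
10. ~(p & ~q), v
11. <>(p & ~q), v
12. q, v
Accessibility: uRu, uRv, vRv
Branch closes: q and ~q both at v.
All branches of the negation close; one closing branch shown above.

Yes, valid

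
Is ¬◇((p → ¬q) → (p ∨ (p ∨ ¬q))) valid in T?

Tableau for the negation ◇((p → ¬q) → (p ∨ (p ∨ ¬q))):
1. ◇((p → ¬q) → (p ∨ (p ∨ ¬q))), w0
2. (p → ¬q) → (p ∨ (p ∨ ¬q)), w1
3. p ∨ (p ∨ ¬q), w1
4. p ∨ ¬q, w1
5. ¬q, w1
Accessibility: w0Rw0, w0Rw1, w1Rw1
The negation has an open branch (countermodel exists).

Not valid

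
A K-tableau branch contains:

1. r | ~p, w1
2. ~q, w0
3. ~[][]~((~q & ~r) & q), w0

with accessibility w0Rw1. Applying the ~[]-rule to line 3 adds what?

a fresh world w2 with w0Rw2, and ~[]~((~q & ~r) & q) at w2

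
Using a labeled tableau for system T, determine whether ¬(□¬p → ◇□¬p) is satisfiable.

Unsatisfiable (every branch closes)

1. ¬(□¬p → ◇□¬p), w0
2. □¬p, w0
3. ¬◇□¬p, w0
4. ¬p, w0
5. ¬□¬p, w0
6. p, w1
7. ¬p, w1
Accessibility: w0Rw0, w0Rw1, w1Rw1
Branch closes: p and ¬p both at w1.
Every branch closes; the branch above is one of them.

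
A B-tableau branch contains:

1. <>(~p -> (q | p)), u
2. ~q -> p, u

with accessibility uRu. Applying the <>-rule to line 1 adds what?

a fresh world v with uRv, and ~p -> (q | p) at v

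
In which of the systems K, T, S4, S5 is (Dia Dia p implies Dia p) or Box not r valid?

S4, S5

T-tableau for the negation not ((Dia Dia p implies Dia p) or Box not r):
1. not ((Dia Dia p implies Dia p) or Box not r), w0
2. not (Dia Dia p implies Dia p), w0   [neg-or-rule on 1]
3. not Box not r, w0   [neg-or-rule on 1]
4. Dia Dia p, w0   [neg-implies-rule on 2]
5. not Dia p, w0   [neg-implies-rule on 2]
6. not p, w0   [neg-Dia-rule on 5 via w0Rw0]
7. r, w1   [neg-Box-rule on 3: fresh world w1, w0Rw1]
8. not p, w1   [neg-Dia-rule on 5 via w0Rw1]
9. Dia p, w2   [Dia-rule on 4: fresh world w2, w0Rw2]
10. not p, w2   [neg-Dia-rule on 5 via w0Rw2]
11. p, w3   [Dia-rule on 9: fresh world w3, w2Rw3]
Accessibility: w0Rw0, w0Rw1, w0Rw2, w1Rw1, w2Rw2, w2Rw3, w3Rw3
Complete open branch: countermodel on a T-frame, so not valid in T, nor in K (the same frame is also a K-frame).
S4-tableau for the negation not ((Dia Dia p implies Dia p) or Box not r):
1. not ((Dia Dia p implies Dia p) or Box not r), w0
2. not (Dia Dia p implies Dia p), w0   [neg-or-rule on 1]
3. not Box not r, w0   [neg-or-rule on 1]
4. Dia Dia p, w0   [neg-implies-rule on 2]
5. not Dia p, w0   [neg-implies-rule on 2]
6. not p, w0   [neg-Dia-rule on 5 via w0Rw0]
7. r, w1   [neg-Box-rule on 3: fresh world w1, w0Rw1]
8. not p, w1   [neg-Dia-rule on 5 via w0Rw1]
9. Dia p, w2   [Dia-rule on 4: fresh world w2, w0Rw2]
10. not p, w2   [neg-Dia-rule on 5 via w0Rw2]
11. p, w3   [Dia-rule on 9: fresh world w3, w2Rw3]
12. not p, w3   [neg-Dia-rule on 5 via w0Rw3]
Accessibility: w0Rw0, w0Rw1, w0Rw2, w0Rw3, w1Rw1, w2Rw2, w2Rw3, w3Rw3
Branch closes: p and not p both at w3.
Every branch closes (one shown): valid in S4, hence also in S5 (every theorem of S4 is a theorem of S5).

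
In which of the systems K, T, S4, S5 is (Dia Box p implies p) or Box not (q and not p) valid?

S5

S5-tableau for the negation not ((Dia Box p implies p) or Box not (q and not p)):
1. not ((Dia Box p implies p) or Box not (q and not p)), u
2. not (Dia Box p implies p), u
3. not Box not (q and not p), u
4. Dia Box p, u
5. not p, u
6. q and not p, v
7. q, v
8. not p, v
9. Box p, w
10. p, u
Accessibility: uRu, uRv, uRw, vRu, vRv, vRw, wRu, wRv, wRw
Branch closes: p and not p both at u.
Every branch closes (one shown): valid in S5.
S4-tableau for the negation not ((Dia Box p implies p) or Box not (q and not p)):
1. not ((Dia Box p implies p) or Box not (q and not p)), u
2. not (Dia Box p implies p), u
3. not Box not (q and not p), u
4. Dia Box p, u
5. not p, u
6. q and not p, v
7. q, v
8. not p, v
9. Box p, w
10. p, w
Accessibility: uRu, uRv, uRw, vRv, wRw
Complete open branch: countermodel on an S4-frame, so not valid in S4, nor in K, T (the same frame is also a K-frame and a T-frame).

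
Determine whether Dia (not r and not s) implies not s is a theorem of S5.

No, not valid

Tableau for the negation not (Dia (not r and not s) implies not s):
1. not (Dia (not r and not s) implies not s), w0
2. Dia (not r and not s), w0   [neg-implies-rule on 1]
3. s, w0   [neg-implies-rule on 1]
4. not r and not s, w1   [Dia-rule on 2: fresh world w1, w0Rw1]
5. not r, w1   [and-rule on 4]
6. not s, w1   [and-rule on 4]
Accessibility: w0Rw0, w0Rw1, w1Rw0, w1Rw1
The negation has an open branch (countermodel exists).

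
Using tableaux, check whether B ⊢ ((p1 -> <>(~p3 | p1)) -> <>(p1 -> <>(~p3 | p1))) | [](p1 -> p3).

Yes, valid

Tableau for the negation ~(((p1 -> <>(~p3 | p1)) -> <>(p1 -> <>(~p3 | p1))) | [](p1 -> p3)):
1. ~(((p1 -> <>(~p3 | p1)) -> <>(p1 -> <>(~p3 | p1))) | [](p1 -> p3)), w0
2. ~((p1 -> <>(~p3 | p1)) -> <>(p1 -> <>(~p3 | p1))), w0
3. ~[](p1 -> p3), w0
4. p1 -> <>(~p3 | p1), w0
5. ~<>(p1 -> <>(~p3 | p1)), w0
6. ~(p1 -> <>(~p3 | p1)), w0
7. p1, w0
8. ~<>(~p3 | p1), w0
9. ~(~p3 | p1), w0
10. p3, w0
11. ~p1, w0
Accessibility: w0Rw0
Branch closes: p1 and ~p1 both at w0.
Every branch of the negation's tableau closes; the branch above is one of them.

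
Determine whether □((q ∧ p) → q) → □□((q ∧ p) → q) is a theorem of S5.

Tableau for the negation ¬(□((q ∧ p) → q) → □□((q ∧ p) → q)):
1. ¬(□((q ∧ p) → q) → □□((q ∧ p) → q)), u
2. □((q ∧ p) → q), u
3. ¬□□((q ∧ p) → q), u
4. (q ∧ p) → q, u
5. ¬(q ∧ p), u
6. ¬p, u
7. ¬□((q ∧ p) → q), v
8. (q ∧ p) → q, v
9. ¬(q ∧ p), v
10. ¬p, v
11. ¬((q ∧ p) → q), w
12. q ∧ p, w
13. ¬q, w
14. q, w
15. p, w
Accessibility: uRu, uRv, uRw, vRu, vRv, vRw, wRu, wRv, wRw
Branch closes: q and ¬q both at w.
Every branch of the negation's tableau closes; the branch above is one of them.

Valid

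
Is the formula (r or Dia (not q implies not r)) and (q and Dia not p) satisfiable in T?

Yes, satisfiable

1. (r or Dia (not q implies not r)) and (q and Dia not p), u
2. r or Dia (not q implies not r), u   [and-rule on 1]
3. q and Dia not p, u   [and-rule on 1]
4. q, u   [and-rule on 3]
5. Dia not p, u   [and-rule on 3]
6. Dia (not q implies not r), u   [or-rule on 2 (branches; this branch)]
7. not p, v   [Dia-rule on 5: fresh world v, uRv]
8. not q implies not r, w   [Dia-rule on 6: fresh world w, uRw]
9. not r, w   [implies-rule on 8 (branches; this branch)]
Accessibility: uRu, uRv, uRw, vRv, wRw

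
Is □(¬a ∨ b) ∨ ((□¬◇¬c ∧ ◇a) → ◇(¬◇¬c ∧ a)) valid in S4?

Tableau for the negation ¬(□(¬a ∨ b) ∨ ((□¬◇¬c ∧ ◇a) → ◇(¬◇¬c ∧ a))):
1. ¬(□(¬a ∨ b) ∨ ((□¬◇¬c ∧ ◇a) → ◇(¬◇¬c ∧ a))), 0
2. ¬□(¬a ∨ b), 0   [¬∨-rule on 1]
3. ¬((□¬◇¬c ∧ ◇a) → ◇(¬◇¬c ∧ a)), 0   [¬∨-rule on 1]
4. □¬◇¬c ∧ ◇a, 0   [¬→-rule on 3]
5. ¬◇(¬◇¬c ∧ a), 0   [¬→-rule on 3]
6. □¬◇¬c, 0   [∧-rule on 4]
7. ◇a, 0   [∧-rule on 4]
8. ¬(¬◇¬c ∧ a), 0   [¬◇-rule on 5 via 0R0]
9. ¬◇¬c, 0   [□-rule on 6 via 0R0]
10. c, 0   [¬◇-rule on 9 via 0R0]
11. ¬a, 0   [¬∧-rule on 8 (branches; this branch)]
12. ¬(¬a ∨ b), 1   [¬□-rule on 2: fresh world 1, 0R1]
13. a, 1   [¬∨-rule on 12]
14. ¬b, 1   [¬∨-rule on 12]
15. ¬(¬◇¬c ∧ a), 1   [¬◇-rule on 5 via 0R1]
16. ¬◇¬c, 1   [□-rule on 6 via 0R1]
17. c, 1   [¬◇-rule on 9 via 0R1]
18. ◇¬c, 1   [¬∧-rule on 15 (branches; this branch)]
19. a, 2   [◇-rule on 7: fresh world 2, 0R2]
20. ¬(¬◇¬c ∧ a), 2   [¬◇-rule on 5 via 0R2]
21. ¬◇¬c, 2   [□-rule on 6 via 0R2]
22. c, 2   [¬◇-rule on 9 via 0R2]
23. ◇¬c, 2   [¬∧-rule on 20 (branches; this branch)]
24. ¬c, 3   [◇-rule on 18: fresh world 3, 1R3]
25. ¬(¬◇¬c ∧ a), 3   [¬◇-rule on 5 via 0R3]
26. ¬◇¬c, 3   [□-rule on 6 via 0R3]
27. c, 3   [¬◇-rule on 9 via 0R3]
Accessibility: 0R0, 0R1, 0R2, 0R3, 1R1, 1R3, 2R2, 3R3
Branch closes: c and ¬c both at 3.
Every branch of the negation's tableau closes; the branch above is one of them.

Yes, valid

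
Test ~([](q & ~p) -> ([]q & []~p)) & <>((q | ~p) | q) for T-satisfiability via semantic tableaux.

Unsatisfiable

1. ~([](q & ~p) -> ([]q & []~p)) & <>((q | ~p) | q), 0
2. ~([](q & ~p) -> ([]q & []~p)), 0
3. <>((q | ~p) | q), 0
4. [](q & ~p), 0
5. ~([]q & []~p), 0
6. q & ~p, 0
7. q, 0
8. ~p, 0
9. ~[]~p, 0
10. (q | ~p) | q, 1
11. q & ~p, 1
12. q, 1
13. ~p, 1
14. q | ~p, 1
15. p, 2
16. q & ~p, 2
17. q, 2
18. ~p, 2
Accessibility: 0R0, 0R1, 0R2, 1R1, 2R2
Branch closes: p and ~p both at 2.
All branches of the tableau close; one closing branch shown above.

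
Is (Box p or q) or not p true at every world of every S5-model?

Tableau for the negation not ((Box p or q) or not p):
1. not ((Box p or q) or not p), u
2. not (Box p or q), u
3. p, u
4. not Box p, u
5. not q, u
6. not p, v
Accessibility: uRu, uRv, vRu, vRv
The negation has an open branch (countermodel exists).

Invalid (countermodel exists)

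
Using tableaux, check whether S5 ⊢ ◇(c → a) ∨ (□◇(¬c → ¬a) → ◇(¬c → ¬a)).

Tableau for the negation ¬(◇(c → a) ∨ (□◇(¬c → ¬a) → ◇(¬c → ¬a))):
1. ¬(◇(c → a) ∨ (□◇(¬c → ¬a) → ◇(¬c → ¬a))), w0
2. ¬◇(c → a), w0
3. ¬(□◇(¬c → ¬a) → ◇(¬c → ¬a)), w0
4. □◇(¬c → ¬a), w0
5. ¬◇(¬c → ¬a), w0
6. ¬(c → a), w0
7. c, w0
8. ¬a, w0
9. ◇(¬c → ¬a), w0
10. ¬(¬c → ¬a), w0
11. ¬c, w0
12. a, w0
Accessibility: w0Rw0
Branch closes: c and ¬c both at w0.
All branches of the negation close; one closing branch shown above.

Yes, valid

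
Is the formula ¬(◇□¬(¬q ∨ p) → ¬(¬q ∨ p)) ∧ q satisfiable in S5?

No, unsatisfiable

1. ¬(◇□¬(¬q ∨ p) → ¬(¬q ∨ p)) ∧ q, w0
2. ¬(◇□¬(¬q ∨ p) → ¬(¬q ∨ p)), w0   [∧-rule on 1]
3. q, w0   [∧-rule on 1]
4. ◇□¬(¬q ∨ p), w0   [¬→-rule on 2]
5. ¬q ∨ p, w0   [¬→-rule on 2]
6. p, w0   [∨-rule on 5 (branches; this branch)]
7. □¬(¬q ∨ p), w1   [◇-rule on 4: fresh world w1, w0Rw1]
8. ¬(¬q ∨ p), w0   [□-rule on 7 via w1Rw0]
9. ¬p, w0   [¬∨-rule on 8]
Accessibility: w0Rw0, w0Rw1, w1Rw0, w1Rw1
Branch closes: p and ¬p both at w0.
All branches of the tableau close; one closing branch shown above.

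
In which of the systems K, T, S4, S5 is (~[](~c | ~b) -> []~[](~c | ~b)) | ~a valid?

S5

S4-tableau for the negation ~((~[](~c | ~b) -> []~[](~c | ~b)) | ~a):
1. ~((~[](~c | ~b) -> []~[](~c | ~b)) | ~a), u
2. ~(~[](~c | ~b) -> []~[](~c | ~b)), u
3. a, u
4. ~[](~c | ~b), u
5. ~[]~[](~c | ~b), u
6. ~(~c | ~b), v
7. c, v
8. b, v
9. [](~c | ~b), w
10. ~c | ~b, w
11. ~b, w
Accessibility: uRu, uRv, uRw, vRv, wRw
Complete open branch: countermodel on an S4-frame, so not valid in S4, nor in K, T (the same frame is also a K-frame and a T-frame).
S5-tableau for the negation ~((~[](~c | ~b) -> []~[](~c | ~b)) | ~a):
1. ~((~[](~c | ~b) -> []~[](~c | ~b)) | ~a), u
2. ~(~[](~c | ~b) -> []~[](~c | ~b)), u
3. a, u
4. ~[](~c | ~b), u
5. ~[]~[](~c | ~b), u
6. ~(~c | ~b), v
7. c, v
8. b, v
9. [](~c | ~b), w
10. ~c | ~b, u
11. ~c | ~b, v
12. ~c | ~b, w
13. ~b, u
14. ~b, v
Accessibility: uRu, uRv, uRw, vRu, vRv, vRw, wRu, wRv, wRw
Branch closes: b and ~b both at v.
Every branch closes (one shown): valid in S5.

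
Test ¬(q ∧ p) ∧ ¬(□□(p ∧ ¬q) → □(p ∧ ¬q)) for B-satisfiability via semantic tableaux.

1. ¬(q ∧ p) ∧ ¬(□□(p ∧ ¬q) → □(p ∧ ¬q)), 0
2. ¬(q ∧ p), 0
3. ¬(□□(p ∧ ¬q) → □(p ∧ ¬q)), 0
4. □□(p ∧ ¬q), 0
5. ¬□(p ∧ ¬q), 0
6. □(p ∧ ¬q), 0
7. p ∧ ¬q, 0
8. p, 0
9. ¬q, 0
10. ¬(p ∧ ¬q), 1
11. □(p ∧ ¬q), 1
12. p ∧ ¬q, 1
13. p, 1
14. ¬q, 1
15. q, 1
Accessibility: 0R0, 0R1, 1R0, 1R1
Branch closes: q and ¬q both at 1.
Every branch closes; the branch above is one of them.

Unsatisfiable (every branch closes)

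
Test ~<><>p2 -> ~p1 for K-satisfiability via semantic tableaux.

1. ~<><>p2 -> ~p1, 0
2. ~p1, 0   [->-rule on 1 (branches; this branch)]

Yes, satisfiable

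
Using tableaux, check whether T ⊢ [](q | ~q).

Valid

Tableau for the negation ~[](q | ~q):
1. ~[](q | ~q), w0
2. ~(q | ~q), w1
3. ~q, w1
4. q, w1
Accessibility: w0Rw0, w0Rw1, w1Rw1
Branch closes: q and ~q both at w1.
Every branch of the negation's tableau closes; the branch above is one of them.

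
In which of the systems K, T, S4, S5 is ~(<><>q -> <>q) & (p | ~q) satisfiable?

T-tableau for the formula:
1. ~(<><>q -> <>q) & (p | ~q), u
2. ~(<><>q -> <>q), u
3. p | ~q, u
4. <><>q, u
5. ~<>q, u
6. ~q, u
7. <>q, v
8. ~q, v
9. q, w
Accessibility: uRu, uRv, vRv, vRw, wRw
Complete open branch: satisfiable in T, hence also in K (this T-model is also a K-model).
S4-tableau for the formula:
1. ~(<><>q -> <>q) & (p | ~q), u
2. ~(<><>q -> <>q), u
3. p | ~q, u
4. <><>q, u
5. ~<>q, u
6. ~q, u
7. <>q, v
8. ~q, v
9. q, w
10. ~q, w
Accessibility: uRu, uRv, uRw, vRv, vRw, wRw
Branch closes: q and ~q both at w.
Every branch closes (one shown): unsatisfiable in S4, hence also in S5 (every S5-frame is an S4-frame).

K, T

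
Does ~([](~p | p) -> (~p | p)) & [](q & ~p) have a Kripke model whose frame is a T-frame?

1. ~([](~p | p) -> (~p | p)) & [](q & ~p), 0
2. ~([](~p | p) -> (~p | p)), 0   [&-rule on 1]
3. [](q & ~p), 0   [&-rule on 1]
4. [](~p | p), 0   [~->-rule on 2]
5. ~(~p | p), 0   [~->-rule on 2]
6. p, 0   [~|-rule on 5]
7. ~p, 0   [~|-rule on 5]
Accessibility: 0R0
Branch closes: p and ~p both at 0.
All branches of the tableau close; one closing branch shown above.

Unsatisfiable (every branch closes)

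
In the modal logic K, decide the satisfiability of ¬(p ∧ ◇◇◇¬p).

1. ¬(p ∧ ◇◇◇¬p), u
2. ¬◇◇◇¬p, u

Satisfiable (open branch found)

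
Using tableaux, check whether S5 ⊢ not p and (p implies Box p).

Tableau for the negation not (not p and (p implies Box p)):
1. not (not p and (p implies Box p)), w0
2. not (p implies Box p), w0   [neg-and-rule on 1 (branches; this branch)]
3. p, w0   [neg-implies-rule on 2]
4. not Box p, w0   [neg-implies-rule on 2]
5. not p, w1   [neg-Box-rule on 4: fresh world w1, w0Rw1]
Accessibility: w0Rw0, w0Rw1, w1Rw0, w1Rw1
The negation has an open branch (countermodel exists).

Not valid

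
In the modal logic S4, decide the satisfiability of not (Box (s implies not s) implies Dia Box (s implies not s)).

1. not (Box (s implies not s) implies Dia Box (s implies not s)), u
2. Box (s implies not s), u   [neg-implies-rule on 1]
3. not Dia Box (s implies not s), u   [neg-implies-rule on 1]
4. s implies not s, u   [Box-rule on 2 via uRu]
5. not Box (s implies not s), u   [neg-Dia-rule on 3 via uRu]
6. not s, u   [implies-rule on 4 (branches; this branch)]
7. not (s implies not s), v   [neg-Box-rule on 5: fresh world v, uRv]
8. s, v   [neg-implies-rule on 7]
9. s implies not s, v   [Box-rule on 2 via uRv]
10. not Box (s implies not s), v   [neg-Dia-rule on 3 via uRv]
11. not s, v   [implies-rule on 9 (branches; this branch)]
Accessibility: uRu, uRv, vRv
Branch closes: s and not s both at v.
Every branch closes; the branch above is one of them.

Unsatisfiable (every branch closes)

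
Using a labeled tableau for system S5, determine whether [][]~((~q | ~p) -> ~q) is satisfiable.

1. [][]~((~q | ~p) -> ~q), w0
2. []~((~q | ~p) -> ~q), w0
3. ~((~q | ~p) -> ~q), w0
4. ~q | ~p, w0
5. q, w0
6. ~p, w0
Accessibility: w0Rw0

Satisfiable (open branch found)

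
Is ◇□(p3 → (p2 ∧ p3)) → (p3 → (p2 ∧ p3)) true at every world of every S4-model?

Not valid

Tableau for the negation ¬(◇□(p3 → (p2 ∧ p3)) → (p3 → (p2 ∧ p3))):
1. ¬(◇□(p3 → (p2 ∧ p3)) → (p3 → (p2 ∧ p3))), u
2. ◇□(p3 → (p2 ∧ p3)), u
3. ¬(p3 → (p2 ∧ p3)), u
4. p3, u
5. ¬(p2 ∧ p3), u
6. ¬p2, u
7. □(p3 → (p2 ∧ p3)), v
8. p3 → (p2 ∧ p3), v
9. p2 ∧ p3, v
10. p2, v
11. p3, v
Accessibility: uRu, uRv, vRv
The negation has an open branch (countermodel exists).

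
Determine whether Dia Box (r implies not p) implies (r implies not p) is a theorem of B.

Valid

Tableau for the negation not (Dia Box (r implies not p) implies (r implies not p)):
1. not (Dia Box (r implies not p) implies (r implies not p)), w0
2. Dia Box (r implies not p), w0   [neg-implies-rule on 1]
3. not (r implies not p), w0   [neg-implies-rule on 1]
4. r, w0   [neg-implies-rule on 3]
5. p, w0   [neg-implies-rule on 3]
6. Box (r implies not p), w1   [Dia-rule on 2: fresh world w1, w0Rw1]
7. r implies not p, w0   [Box-rule on 6 via w1Rw0]
8. r implies not p, w1   [Box-rule on 6 via w1Rw1]
9. not p, w0   [implies-rule on 7 (branches; this branch)]
Accessibility: w0Rw0, w0Rw1, w1Rw0, w1Rw1
Branch closes: p and not p both at w0.
All branches of the negation close; one closing branch shown above.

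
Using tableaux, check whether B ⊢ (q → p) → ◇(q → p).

Tableau for the negation ¬((q → p) → ◇(q → p)):
1. ¬((q → p) → ◇(q → p)), 0
2. q → p, 0
3. ¬◇(q → p), 0
4. ¬(q → p), 0
5. q, 0
6. ¬p, 0
7. p, 0
Accessibility: 0R0
Branch closes: p and ¬p both at 0.
All branches of the negation close; one closing branch shown above.

Valid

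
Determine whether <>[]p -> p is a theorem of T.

No, not valid

Tableau for the negation ~(<>[]p -> p):
1. ~(<>[]p -> p), w0
2. <>[]p, w0
3. ~p, w0
4. []p, w1
5. p, w1
Accessibility: w0Rw0, w0Rw1, w1Rw1
The negation has an open branch (countermodel exists).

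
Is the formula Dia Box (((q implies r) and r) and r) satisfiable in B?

1. Dia Box (((q implies r) and r) and r), u
2. Box (((q implies r) and r) and r), v   [Dia-rule on 1: fresh world v, uRv]
3. ((q implies r) and r) and r, u   [Box-rule on 2 via vRu]
4. (q implies r) and r, u   [and-rule on 3]
5. r, u   [and-rule on 3]
6. q implies r, u   [and-rule on 4]
7. ((q implies r) and r) and r, v   [Box-rule on 2 via vRv]
8. (q implies r) and r, v   [and-rule on 7]
9. r, v   [and-rule on 7]
10. q implies r, v   [and-rule on 8]
Accessibility: uRu, uRv, vRu, vRv

Satisfiable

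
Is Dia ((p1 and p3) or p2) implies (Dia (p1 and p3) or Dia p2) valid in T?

Tableau for the negation not (Dia ((p1 and p3) or p2) implies (Dia (p1 and p3) or Dia p2)):
1. not (Dia ((p1 and p3) or p2) implies (Dia (p1 and p3) or Dia p2)), 0
2. Dia ((p1 and p3) or p2), 0   [neg-implies-rule on 1]
3. not (Dia (p1 and p3) or Dia p2), 0   [neg-implies-rule on 1]
4. not Dia (p1 and p3), 0   [neg-or-rule on 3]
5. not Dia p2, 0   [neg-or-rule on 3]
6. not (p1 and p3), 0   [neg-Dia-rule on 4 via 0R0]
7. not p2, 0   [neg-Dia-rule on 5 via 0R0]
8. not p3, 0   [neg-and-rule on 6 (branches; this branch)]
9. (p1 and p3) or p2, 1   [Dia-rule on 2: fresh world 1, 0R1]
10. not (p1 and p3), 1   [neg-Dia-rule on 4 via 0R1]
11. not p2, 1   [neg-Dia-rule on 5 via 0R1]
12. p1 and p3, 1   [or-rule on 9 (branches; this branch)]
13. p1, 1   [and-rule on 12]
14. p3, 1   [and-rule on 12]
15. not p3, 1   [neg-and-rule on 10 (branches; this branch)]
Accessibility: 0R0, 0R1, 1R1
Branch closes: p3 and not p3 both at 1.
Every branch of the negation's tableau closes; the branch above is one of them.

Valid in T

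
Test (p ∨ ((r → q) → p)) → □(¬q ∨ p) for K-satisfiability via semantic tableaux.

1. (p ∨ ((r → q) → p)) → □(¬q ∨ p), w0
2. □(¬q ∨ p), w0

Satisfiable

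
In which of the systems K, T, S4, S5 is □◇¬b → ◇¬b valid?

T, S4, S5

T-tableau for the negation ¬(□◇¬b → ◇¬b):
1. ¬(□◇¬b → ◇¬b), w0
2. □◇¬b, w0
3. ¬◇¬b, w0
4. ◇¬b, w0
5. b, w0
6. ¬b, w1
7. ◇¬b, w1
8. b, w1
Accessibility: w0Rw0, w0Rw1, w1Rw1
Branch closes: b and ¬b both at w1.
Every branch closes (one shown): valid in T, hence also in S4, S5 (every theorem of T is a theorem of S4 and S5).
K-tableau for the negation ¬(□◇¬b → ◇¬b):
1. ¬(□◇¬b → ◇¬b), w0
2. □◇¬b, w0
3. ¬◇¬b, w0
Complete open branch: countermodel on a K-frame, so not valid in K.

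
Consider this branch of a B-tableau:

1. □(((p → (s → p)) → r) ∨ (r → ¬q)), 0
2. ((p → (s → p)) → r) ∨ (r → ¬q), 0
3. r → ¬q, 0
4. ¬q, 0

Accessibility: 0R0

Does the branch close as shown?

Open

No atom appears with both signs at the same world.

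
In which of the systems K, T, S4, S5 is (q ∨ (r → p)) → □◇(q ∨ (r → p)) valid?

S5

S4-tableau for the negation ¬((q ∨ (r → p)) → □◇(q ∨ (r → p))):
1. ¬((q ∨ (r → p)) → □◇(q ∨ (r → p))), w0
2. q ∨ (r → p), w0   [¬→-rule on 1]
3. ¬□◇(q ∨ (r → p)), w0   [¬→-rule on 1]
4. r → p, w0   [∨-rule on 2 (branches; this branch)]
5. p, w0   [→-rule on 4 (branches; this branch)]
6. ¬◇(q ∨ (r → p)), w1   [¬□-rule on 3: fresh world w1, w0Rw1]
7. ¬(q ∨ (r → p)), w1   [¬◇-rule on 6 via w1Rw1]
8. ¬q, w1   [¬∨-rule on 7]
9. ¬(r → p), w1   [¬∨-rule on 7]
10. r, w1   [¬→-rule on 9]
11. ¬p, w1   [¬→-rule on 9]
Accessibility: w0Rw0, w0Rw1, w1Rw1
Complete open branch: countermodel on an S4-frame, so not valid in S4, nor in K, T (the same frame is also a K-frame and a T-frame).
S5-tableau for the negation ¬((q ∨ (r → p)) → □◇(q ∨ (r → p))):
1. ¬((q ∨ (r → p)) → □◇(q ∨ (r → p))), w0
2. q ∨ (r → p), w0   [¬→-rule on 1]
3. ¬□◇(q ∨ (r → p)), w0   [¬→-rule on 1]
4. r → p, w0   [∨-rule on 2 (branches; this branch)]
5. p, w0   [→-rule on 4 (branches; this branch)]
6. ¬◇(q ∨ (r → p)), w1   [¬□-rule on 3: fresh world w1, w0Rw1]
7. ¬(q ∨ (r → p)), w0   [¬◇-rule on 6 via w1Rw0]
8. ¬q, w0   [¬∨-rule on 7]
9. ¬(r → p), w0   [¬∨-rule on 7]
10. r, w0   [¬→-rule on 9]
11. ¬p, w0   [¬→-rule on 9]
Accessibility: w0Rw0, w0Rw1, w1Rw0, w1Rw1
Branch closes: p and ¬p both at w0.
Every branch closes (one shown): valid in S5.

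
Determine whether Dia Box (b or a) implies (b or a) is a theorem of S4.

Invalid (countermodel exists)

Tableau for the negation not (Dia Box (b or a) implies (b or a)):
1. not (Dia Box (b or a) implies (b or a)), 0
2. Dia Box (b or a), 0   [neg-implies-rule on 1]
3. not (b or a), 0   [neg-implies-rule on 1]
4. not b, 0   [neg-or-rule on 3]
5. not a, 0   [neg-or-rule on 3]
6. Box (b or a), 1   [Dia-rule on 2: fresh world 1, 0R1]
7. b or a, 1   [Box-rule on 6 via 1R1]
8. a, 1   [or-rule on 7 (branches; this branch)]
Accessibility: 0R0, 0R1, 1R1
The negation has an open branch (countermodel exists).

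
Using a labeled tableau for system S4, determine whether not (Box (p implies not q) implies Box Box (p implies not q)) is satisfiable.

1. not (Box (p implies not q) implies Box Box (p implies not q)), 0
2. Box (p implies not q), 0
3. not Box Box (p implies not q), 0
4. p implies not q, 0
5. not q, 0
6. not Box (p implies not q), 1
7. p implies not q, 1
8. not q, 1
9. not (p implies not q), 2
10. p, 2
11. q, 2
12. p implies not q, 2
13. not q, 2
Accessibility: 0R0, 0R1, 0R2, 1R1, 1R2, 2R2
Branch closes: q and not q both at 2.
(One branch shown.) All branches close.

Unsatisfiable (every branch closes)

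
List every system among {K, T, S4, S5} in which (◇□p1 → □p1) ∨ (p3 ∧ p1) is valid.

S5

S5-tableau for the negation ¬((◇□p1 → □p1) ∨ (p3 ∧ p1)):
1. ¬((◇□p1 → □p1) ∨ (p3 ∧ p1)), w0
2. ¬(◇□p1 → □p1), w0   [¬∨-rule on 1]
3. ¬(p3 ∧ p1), w0   [¬∨-rule on 1]
4. ◇□p1, w0   [¬→-rule on 2]
5. ¬□p1, w0   [¬→-rule on 2]
6. ¬p3, w0   [¬∧-rule on 3 (branches; this branch)]
7. □p1, w1   [◇-rule on 4: fresh world w1, w0Rw1]
8. p1, w0   [□-rule on 7 via w1Rw0]
9. p1, w1   [□-rule on 7 via w1Rw1]
10. ¬p1, w2   [¬□-rule on 5: fresh world w2, w0Rw2]
11. p1, w2   [□-rule on 7 via w1Rw2]
Accessibility: w0Rw0, w0Rw1, w0Rw2, w1Rw0, w1Rw1, w1Rw2, w2Rw0, w2Rw1, w2Rw2
Branch closes: p1 and ¬p1 both at w2.
Every branch closes (one shown): valid in S5.
S4-tableau for the negation ¬((◇□p1 → □p1) ∨ (p3 ∧ p1)):
1. ¬((◇□p1 → □p1) ∨ (p3 ∧ p1)), w0
2. ¬(◇□p1 → □p1), w0   [¬∨-rule on 1]
3. ¬(p3 ∧ p1), w0   [¬∨-rule on 1]
4. ◇□p1, w0   [¬→-rule on 2]
5. ¬□p1, w0   [¬→-rule on 2]
6. ¬p1, w0   [¬∧-rule on 3 (branches; this branch)]
7. □p1, w1   [◇-rule on 4: fresh world w1, w0Rw1]
8. p1, w1   [□-rule on 7 via w1Rw1]
9. ¬p1, w2   [¬□-rule on 5: fresh world w2, w0Rw2]
Accessibility: w0Rw0, w0Rw1, w0Rw2, w1Rw1, w2Rw2
Complete open branch: countermodel on an S4-frame, so not valid in S4, nor in K, T (the same frame is also a K-frame and a T-frame).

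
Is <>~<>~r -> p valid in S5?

Tableau for the negation ~(<>~<>~r -> p):
1. ~(<>~<>~r -> p), u
2. <>~<>~r, u
3. ~p, u
4. ~<>~r, v
5. r, u
6. r, v
Accessibility: uRu, uRv, vRu, vRv
The negation has an open branch (countermodel exists).

Invalid (countermodel exists)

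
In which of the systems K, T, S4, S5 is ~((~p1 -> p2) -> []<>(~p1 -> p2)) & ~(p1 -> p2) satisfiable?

S5-tableau for the formula:
1. ~((~p1 -> p2) -> []<>(~p1 -> p2)) & ~(p1 -> p2), w0
2. ~((~p1 -> p2) -> []<>(~p1 -> p2)), w0   [&-rule on 1]
3. ~(p1 -> p2), w0   [&-rule on 1]
4. ~p1 -> p2, w0   [~->-rule on 2]
5. ~[]<>(~p1 -> p2), w0   [~->-rule on 2]
6. p1, w0   [~->-rule on 3]
7. ~p2, w0   [~->-rule on 3]
8. ~<>(~p1 -> p2), w1   [~[]-rule on 5: fresh world w1, w0Rw1]
9. ~(~p1 -> p2), w0   [~<>-rule on 8 via w1Rw0]
10. ~p1, w0   [~->-rule on 9]
Accessibility: w0Rw0, w0Rw1, w1Rw0, w1Rw1
Branch closes: p1 and ~p1 both at w0.
Every branch closes (one shown): unsatisfiable in S5.
S4-tableau for the formula:
1. ~((~p1 -> p2) -> []<>(~p1 -> p2)) & ~(p1 -> p2), w0
2. ~((~p1 -> p2) -> []<>(~p1 -> p2)), w0   [&-rule on 1]
3. ~(p1 -> p2), w0   [&-rule on 1]
4. ~p1 -> p2, w0   [~->-rule on 2]
5. ~[]<>(~p1 -> p2), w0   [~->-rule on 2]
6. p1, w0   [~->-rule on 3]
7. ~p2, w0   [~->-rule on 3]
8. ~<>(~p1 -> p2), w1   [~[]-rule on 5: fresh world w1, w0Rw1]
9. ~(~p1 -> p2), w1   [~<>-rule on 8 via w1Rw1]
10. ~p1, w1   [~->-rule on 9]
11. ~p2, w1   [~->-rule on 9]
Accessibility: w0Rw0, w0Rw1, w1Rw1
Complete open branch: satisfiable in S4, hence also in K, T (this S4-model is also a K-model and a T-model).

K, T, S4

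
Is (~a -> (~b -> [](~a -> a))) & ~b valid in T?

Tableau for the negation ~((~a -> (~b -> [](~a -> a))) & ~b):
1. ~((~a -> (~b -> [](~a -> a))) & ~b), w0
2. b, w0
Accessibility: w0Rw0
The negation has an open branch (countermodel exists).

No, not valid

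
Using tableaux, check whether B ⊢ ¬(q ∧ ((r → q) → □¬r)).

Invalid (countermodel exists)

Tableau for the negation q ∧ ((r → q) → □¬r):
1. q ∧ ((r → q) → □¬r), w0
2. q, w0
3. (r → q) → □¬r, w0
4. □¬r, w0
5. ¬r, w0
Accessibility: w0Rw0
The negation has an open branch (countermodel exists).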